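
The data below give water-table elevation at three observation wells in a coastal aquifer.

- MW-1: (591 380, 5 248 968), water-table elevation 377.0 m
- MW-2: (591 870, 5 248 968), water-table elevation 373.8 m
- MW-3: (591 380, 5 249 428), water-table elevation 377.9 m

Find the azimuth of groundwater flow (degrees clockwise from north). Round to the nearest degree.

∂h/∂x = (373.8 − 377.0) / (591870 − 591380) = -0.006531
∂h/∂y = (377.9 − 377.0) / (5249428 − 5248968) = +0.001957
Flow direction (−∇h) has components (+0.006531 E, -0.001957 N).
Azimuth = atan2(E, N) = atan2(+0.006531, -0.001957) = 106.7° ≈ 107°.

107°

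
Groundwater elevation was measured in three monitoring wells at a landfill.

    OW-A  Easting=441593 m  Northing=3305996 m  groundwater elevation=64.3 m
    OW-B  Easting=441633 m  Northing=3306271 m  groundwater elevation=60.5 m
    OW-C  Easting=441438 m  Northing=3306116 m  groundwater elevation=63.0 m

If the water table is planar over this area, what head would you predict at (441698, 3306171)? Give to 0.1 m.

Three-point gradient (reference OW-A): Δ to OW-B = (40, 275, -3.8), Δ to OW-C = (-155, 120, -1.3).
∂h/∂x = -0.002077, ∂h/∂y = -0.01352 (det = 47425).
h(441698, 3306171) = 64.3 + (-0.002077)·(105) + (-0.01352)·(175) = 64.3 -0.218 -2.365 = 61.717 m.

61.7 m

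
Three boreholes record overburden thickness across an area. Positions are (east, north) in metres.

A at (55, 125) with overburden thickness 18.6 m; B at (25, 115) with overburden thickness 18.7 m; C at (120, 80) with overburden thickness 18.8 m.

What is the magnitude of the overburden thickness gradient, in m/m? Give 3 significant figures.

0.00637 m/m

With d = a·x + b·y + c and A as origin, the differences give:
  (-30)·a + (-10)·b = +0.1
  65·a + (-45)·b = +0.2
Eliminate b (×(-45) and ×(-10), subtract): 2000·a = -2.50 → a = ∂d/∂x = -0.001250
Back-substitute: b = ∂d/∂y = -0.006250.
|∇f| = √(-0.001250² + -0.006250²) = 0.006374 m/m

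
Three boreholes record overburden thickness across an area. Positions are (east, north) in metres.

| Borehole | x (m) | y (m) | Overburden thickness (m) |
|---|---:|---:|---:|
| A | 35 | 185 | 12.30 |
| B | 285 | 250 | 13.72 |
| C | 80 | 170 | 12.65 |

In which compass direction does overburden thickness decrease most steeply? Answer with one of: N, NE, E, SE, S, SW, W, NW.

NW

Differences from A: to B (Δx, Δy, Δh) = (250, 65, +1.42); to C = (45, -15, +0.35).
Solve a·Δx + b·Δy = Δd: det = 250·(-15) − 45·65 = -6675.
∂d/∂x = [(+1.42)·(-15) − (+0.35)·65] / -6675 = +0.006599
∂d/∂y = [250·(+0.35) − 45·(+1.42)] / -6675 = -0.003536
Steepest decrease is along −∇f = (-0.006599 E, +0.003536 N) → northwest.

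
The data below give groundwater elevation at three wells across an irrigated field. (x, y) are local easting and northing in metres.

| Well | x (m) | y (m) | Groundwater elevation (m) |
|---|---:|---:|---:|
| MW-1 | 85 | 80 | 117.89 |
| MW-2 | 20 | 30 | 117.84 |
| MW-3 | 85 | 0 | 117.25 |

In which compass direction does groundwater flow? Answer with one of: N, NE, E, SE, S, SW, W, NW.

SE

Three-point gradient (reference MW-1): Δ to MW-2 = (-65, -50, -0.05), Δ to MW-3 = (0, -80, -0.64).
∂h/∂x = -0.005385, ∂h/∂y = +0.008000 (det = 5200).
Flow = −∇h = (+0.005385 east, -0.008000 north), which points southeast.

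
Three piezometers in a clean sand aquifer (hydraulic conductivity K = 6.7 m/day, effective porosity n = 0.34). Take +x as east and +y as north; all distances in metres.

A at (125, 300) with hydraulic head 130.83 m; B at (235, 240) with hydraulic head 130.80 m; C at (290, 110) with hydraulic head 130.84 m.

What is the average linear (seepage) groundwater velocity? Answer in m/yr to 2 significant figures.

5.7 m/yr

Taking A as reference: B−A = (110, -60, -0.03); C−A = (165, -190, +0.01).
Solve a·Δx + b·Δy = Δh: det = 110·(-190) − 165·(-60) = -11000.
∂h/∂x = [(-0.03)·(-190) − (+0.01)·(-60)] / -11000 = -0.0005727
∂h/∂y = [110·(+0.01) − 165·(-0.03)] / -11000 = -0.0005500
|∇h| = √(-0.0005727² + -0.0005500²) = 0.000794
Seepage velocity v = K·i/n = 6.7 × 0.000794 / 0.34 = 0.01565 m/day = 5.716 m/yr.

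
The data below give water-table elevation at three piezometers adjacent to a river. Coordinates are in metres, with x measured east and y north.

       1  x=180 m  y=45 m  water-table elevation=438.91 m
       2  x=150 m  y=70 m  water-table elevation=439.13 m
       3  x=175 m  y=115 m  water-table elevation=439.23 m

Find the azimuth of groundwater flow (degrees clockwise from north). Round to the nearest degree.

139°

Taking 1 as reference: 2−1 = (-30, 25, +0.22); 3−1 = (-5, 70, +0.32).
Solve a·Δx + b·Δy = Δh: det = (-30)·70 − (-5)·25 = -1975.
∂h/∂x = [(+0.22)·70 − (+0.32)·25] / -1975 = -0.003747
∂h/∂y = [(-30)·(+0.32) − (-5)·(+0.22)] / -1975 = +0.004304
Flow direction (−∇h) has components (+0.003747 E, -0.004304 N).
Azimuth = atan2(E, N) = atan2(+0.003747, -0.004304) = 139.0° ≈ 139°.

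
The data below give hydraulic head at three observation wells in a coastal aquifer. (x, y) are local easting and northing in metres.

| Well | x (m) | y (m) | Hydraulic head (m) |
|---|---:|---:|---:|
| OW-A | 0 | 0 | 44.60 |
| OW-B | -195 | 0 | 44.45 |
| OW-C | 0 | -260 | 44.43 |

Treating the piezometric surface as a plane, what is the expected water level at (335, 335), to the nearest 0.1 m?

∂h/∂x = (44.45 − 44.60) / (-195 − 0) = +0.0007692
∂h/∂y = (44.43 − 44.60) / (-260 − 0) = +0.0006538
h(335, 335) = 44.60 + (+0.0007692)·(335) + (+0.0006538)·(335) = 44.60 +0.258 +0.219 = 45.077 m.

45.1 m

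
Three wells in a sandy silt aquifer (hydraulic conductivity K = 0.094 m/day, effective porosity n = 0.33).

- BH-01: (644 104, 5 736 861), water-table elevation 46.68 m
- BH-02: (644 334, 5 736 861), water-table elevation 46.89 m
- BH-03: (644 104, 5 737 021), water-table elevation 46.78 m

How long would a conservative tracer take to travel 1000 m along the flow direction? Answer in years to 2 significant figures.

8700 years

∂h/∂x = (46.89 − 46.68) / (644334 − 644104) = +0.0009130
∂h/∂y = (46.78 − 46.68) / (5737021 − 5736861) = +0.0006250
|∇h| = √(0.0009130² + 0.0006250²) = 0.001106
Seepage velocity v = K·i/n = 0.094 × 0.001106 / 0.33 = 0.000315 m/day.
t = 1000 / 0.000315 = 3.175e+06 days = 8.69e+03 years.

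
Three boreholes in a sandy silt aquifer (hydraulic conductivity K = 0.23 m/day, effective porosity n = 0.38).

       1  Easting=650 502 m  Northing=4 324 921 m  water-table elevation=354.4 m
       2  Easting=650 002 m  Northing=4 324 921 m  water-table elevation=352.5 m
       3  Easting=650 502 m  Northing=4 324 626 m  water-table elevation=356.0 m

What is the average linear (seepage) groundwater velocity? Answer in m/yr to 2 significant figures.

∂h/∂x = (352.5 − 354.4) / (650002 − 650502) = +0.003800
∂h/∂y = (356.0 − 354.4) / (4324626 − 4324921) = -0.005424
|∇h| = √(0.003800² + -0.005424²) = 0.006623
Seepage velocity v = K·i/n = 0.23 × 0.006623 / 0.38 = 0.004009 m/day = 1.464 m/yr.

1.5 m/yr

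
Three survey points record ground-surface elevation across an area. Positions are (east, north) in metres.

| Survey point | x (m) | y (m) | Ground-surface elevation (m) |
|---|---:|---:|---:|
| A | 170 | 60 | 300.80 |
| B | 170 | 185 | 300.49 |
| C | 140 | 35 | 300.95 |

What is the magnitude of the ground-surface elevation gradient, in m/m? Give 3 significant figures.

0.00384 m/m

Differences from A: to B (Δx, Δy, Δh) = (0, 125, -0.31); to C = (-30, -25, +0.15).
Solve a·Δx + b·Δy = Δz: det = 0·(-25) − (-30)·125 = 3750.
∂z/∂x = [(-0.31)·(-25) − (+0.15)·125] / 3750 = -0.002933
∂z/∂y = [0·(+0.15) − (-30)·(-0.31)] / 3750 = -0.002480
|∇f| = √(-0.002933² + -0.002480²) = 0.003841 m/m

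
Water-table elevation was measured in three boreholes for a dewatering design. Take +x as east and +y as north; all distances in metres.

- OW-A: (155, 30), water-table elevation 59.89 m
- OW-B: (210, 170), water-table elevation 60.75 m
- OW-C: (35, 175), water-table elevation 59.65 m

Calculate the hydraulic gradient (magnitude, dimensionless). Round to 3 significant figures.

0.00735

With h = a·x + b·y + c and OW-A as origin, the differences give:
  55·a + 140·b = +0.86
  (-120)·a + 145·b = -0.24
Eliminate b (×145 and ×140, subtract): 24775·a = 158.300 → a = ∂h/∂x = +0.006390
Back-substitute: b = ∂h/∂y = +0.003633.
|∇h| = √(0.006390² + 0.003633²) = 0.007351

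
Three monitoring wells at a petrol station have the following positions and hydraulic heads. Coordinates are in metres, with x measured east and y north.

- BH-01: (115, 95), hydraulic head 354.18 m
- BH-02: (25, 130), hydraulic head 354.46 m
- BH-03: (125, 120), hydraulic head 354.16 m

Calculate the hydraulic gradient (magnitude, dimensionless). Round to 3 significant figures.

Differences from BH-01: to BH-02 (Δx, Δy, Δh) = (-90, 35, +0.28); to BH-03 = (10, 25, -0.02).
Determinant of the coordinate differences = (-90)·25 − 10·35 = -2600.
∂h/∂x = [(+0.28)·25 − (-0.02)·35] / -2600 = -0.002962
∂h/∂y = [(-90)·(-0.02) − 10·(+0.28)] / -2600 = +0.0003846
|∇h| = √(-0.002962² + 0.0003846²) = 0.002987

0.00299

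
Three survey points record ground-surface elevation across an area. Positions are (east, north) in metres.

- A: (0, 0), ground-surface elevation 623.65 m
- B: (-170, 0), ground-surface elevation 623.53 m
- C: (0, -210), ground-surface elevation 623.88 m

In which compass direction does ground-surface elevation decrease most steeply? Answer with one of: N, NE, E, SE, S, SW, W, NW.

∂z/∂x = (623.53 − 623.65) / (-170 − 0) = +0.0007059
∂z/∂y = (623.88 − 623.65) / (-210 − 0) = -0.001095
Steepest decrease is along −∇f = (-0.0007059 E, +0.001095 N) → northwest.

NW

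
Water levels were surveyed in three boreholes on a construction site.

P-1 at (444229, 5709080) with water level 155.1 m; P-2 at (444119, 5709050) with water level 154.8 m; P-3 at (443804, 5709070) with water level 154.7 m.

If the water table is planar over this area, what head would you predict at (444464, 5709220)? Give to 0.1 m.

156.3 m

Differences from P-1: to P-2 (Δx, Δy, Δh) = (-110, -30, -0.3); to P-3 = (-425, -10, -0.4).
Determinant of the coordinate differences = (-110)·(-10) − (-425)·(-30) = -11650.
∂h/∂x = [(-0.3)·(-10) − (-0.4)·(-30)] / -11650 = +0.0007725
∂h/∂y = [(-110)·(-0.4) − (-425)·(-0.3)] / -11650 = +0.007167
h(444464, 5709220) = 155.1 + (+0.0007725)·(235) + (+0.007167)·(140) = 155.1 +0.182 +1.003 = 156.285 m.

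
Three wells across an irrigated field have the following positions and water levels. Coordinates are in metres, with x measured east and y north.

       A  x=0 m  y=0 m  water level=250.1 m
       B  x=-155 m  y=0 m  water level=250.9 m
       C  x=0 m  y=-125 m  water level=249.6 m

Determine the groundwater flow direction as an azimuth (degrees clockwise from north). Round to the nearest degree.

∂h/∂x = (250.9 − 250.1) / (-155 − 0) = -0.005161
∂h/∂y = (249.6 − 250.1) / (-125 − 0) = +0.004000
Flow direction (−∇h) has components (+0.005161 E, -0.004000 N).
Azimuth = atan2(E, N) = atan2(+0.005161, -0.004000) = 127.8° ≈ 128°.

128°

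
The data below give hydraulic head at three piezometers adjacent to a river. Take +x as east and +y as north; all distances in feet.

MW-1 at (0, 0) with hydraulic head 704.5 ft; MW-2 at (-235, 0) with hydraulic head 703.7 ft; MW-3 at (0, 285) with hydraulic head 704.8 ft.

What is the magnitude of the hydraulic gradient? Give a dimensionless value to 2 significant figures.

0.0036

∂h/∂x = (703.7 − 704.5) / (-235 − 0) = +0.003404
∂h/∂y = (704.8 − 704.5) / (285 − 0) = +0.001053
|∇h| = √(0.003404² + 0.001053²) = 0.003563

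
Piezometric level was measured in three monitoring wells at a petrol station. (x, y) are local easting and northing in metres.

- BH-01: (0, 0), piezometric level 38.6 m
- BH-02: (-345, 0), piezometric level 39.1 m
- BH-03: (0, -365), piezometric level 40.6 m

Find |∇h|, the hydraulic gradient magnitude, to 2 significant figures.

∂h/∂x = (39.1 − 38.6) / (-345 − 0) = -0.001449
∂h/∂y = (40.6 − 38.6) / (-365 − 0) = -0.005479
|∇h| = √(-0.001449² + -0.005479²) = 0.005667

0.0057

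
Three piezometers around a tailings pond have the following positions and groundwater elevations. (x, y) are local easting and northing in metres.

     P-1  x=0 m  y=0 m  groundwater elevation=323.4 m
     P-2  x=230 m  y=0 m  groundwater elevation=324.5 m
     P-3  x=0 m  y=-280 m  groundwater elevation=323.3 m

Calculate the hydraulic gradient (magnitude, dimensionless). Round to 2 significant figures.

0.0048

∂h/∂x = (324.5 − 323.4) / (230 − 0) = +0.004783
∂h/∂y = (323.3 − 323.4) / (-280 − 0) = +0.0003571
|∇h| = √(0.004783² + 0.0003571²) = 0.004796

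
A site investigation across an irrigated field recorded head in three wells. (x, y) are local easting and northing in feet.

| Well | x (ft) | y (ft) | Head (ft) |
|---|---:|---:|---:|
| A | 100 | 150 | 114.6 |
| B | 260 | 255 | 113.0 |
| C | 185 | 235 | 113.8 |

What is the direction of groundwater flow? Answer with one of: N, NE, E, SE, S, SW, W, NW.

Differences from A: to B (Δx, Δy, Δh) = (160, 105, -1.6); to C = (85, 85, -0.8).
Determinant of the coordinate differences = 160·85 − 85·105 = 4675.
∂h/∂x = [(-1.6)·85 − (-0.8)·105] / 4675 = -0.01112
∂h/∂y = [160·(-0.8) − 85·(-1.6)] / 4675 = +0.001711
Flow = −∇h = (+0.01112 east, -0.001711 north), which points east.

E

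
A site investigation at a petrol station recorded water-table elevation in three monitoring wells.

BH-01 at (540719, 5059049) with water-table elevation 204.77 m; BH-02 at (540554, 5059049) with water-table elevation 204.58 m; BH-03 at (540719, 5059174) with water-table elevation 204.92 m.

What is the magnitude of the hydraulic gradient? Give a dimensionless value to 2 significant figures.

0.0017

∂h/∂x = (204.58 − 204.77) / (540554 − 540719) = +0.001152
∂h/∂y = (204.92 − 204.77) / (5059174 − 5059049) = +0.001200
|∇h| = √(0.001152² + 0.001200²) = 0.001663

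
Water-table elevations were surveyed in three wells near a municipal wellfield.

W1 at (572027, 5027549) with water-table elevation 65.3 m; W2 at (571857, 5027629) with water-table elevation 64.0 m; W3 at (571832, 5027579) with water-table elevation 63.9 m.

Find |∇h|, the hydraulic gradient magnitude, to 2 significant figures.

0.0071

Taking W1 as reference: W2−W1 = (-170, 80, -1.3); W3−W1 = (-195, 30, -1.4).
Solve a·Δx + b·Δy = Δh: det = (-170)·30 − (-195)·80 = 10500.
∂h/∂x = [(-1.3)·30 − (-1.4)·80] / 10500 = +0.006952
∂h/∂y = [(-170)·(-1.4) − (-195)·(-1.3)] / 10500 = -0.001476
|∇h| = √(0.006952² + -0.001476²) = 0.007107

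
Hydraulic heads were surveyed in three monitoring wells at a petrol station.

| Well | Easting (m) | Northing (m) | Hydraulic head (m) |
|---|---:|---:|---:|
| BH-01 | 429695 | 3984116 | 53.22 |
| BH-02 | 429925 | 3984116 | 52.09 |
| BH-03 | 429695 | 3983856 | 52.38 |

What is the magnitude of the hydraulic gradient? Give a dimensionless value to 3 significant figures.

∂h/∂x = (52.09 − 53.22) / (429925 − 429695) = -0.004913
∂h/∂y = (52.38 − 53.22) / (3983856 − 3984116) = +0.003231
|∇h| = √(-0.004913² + 0.003231²) = 0.00588

0.00588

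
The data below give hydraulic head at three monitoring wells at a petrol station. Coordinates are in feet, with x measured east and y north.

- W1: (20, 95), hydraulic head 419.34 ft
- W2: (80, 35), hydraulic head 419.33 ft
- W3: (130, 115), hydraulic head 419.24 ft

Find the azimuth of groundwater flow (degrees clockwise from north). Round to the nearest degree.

Differences from W1: to W2 (Δx, Δy, Δh) = (60, -60, -0.01); to W3 = (110, 20, -0.10).
Determinant of the coordinate differences = 60·20 − 110·(-60) = 7800.
∂h/∂x = [(-0.01)·20 − (-0.10)·(-60)] / 7800 = -0.0007949
∂h/∂y = [60·(-0.10) − 110·(-0.01)] / 7800 = -0.0006282
Flow direction (−∇h) has components (+0.0007949 E, +0.0006282 N).
Azimuth = atan2(E, N) = atan2(+0.0007949, +0.0006282) = 51.7° ≈ 052°.

052°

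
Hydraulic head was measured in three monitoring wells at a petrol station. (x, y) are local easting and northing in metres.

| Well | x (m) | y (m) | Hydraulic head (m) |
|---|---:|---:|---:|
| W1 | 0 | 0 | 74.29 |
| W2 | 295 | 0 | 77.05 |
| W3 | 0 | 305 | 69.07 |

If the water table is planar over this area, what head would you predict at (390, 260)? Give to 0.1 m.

73.5 m

∂h/∂x = (77.05 − 74.29) / (295 − 0) = +0.009356
∂h/∂y = (69.07 − 74.29) / (305 − 0) = -0.01711
h(390, 260) = 74.29 + (+0.009356)·(390) + (-0.01711)·(260) = 74.29 +3.649 -4.450 = 73.489 m.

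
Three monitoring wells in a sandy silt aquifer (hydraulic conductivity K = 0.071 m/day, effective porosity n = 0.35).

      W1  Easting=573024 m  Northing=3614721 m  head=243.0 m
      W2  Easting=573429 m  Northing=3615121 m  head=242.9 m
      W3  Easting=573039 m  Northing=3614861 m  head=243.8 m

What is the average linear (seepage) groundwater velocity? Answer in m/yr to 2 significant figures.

Taking W1 as reference: W2−W1 = (405, 400, -0.1); W3−W1 = (15, 140, +0.8).
Determinant of the coordinate differences = 405·140 − 15·400 = 50700.
∂h/∂x = [(-0.1)·140 − (+0.8)·400] / 50700 = -0.006588
∂h/∂y = [405·(+0.8) − 15·(-0.1)] / 50700 = +0.006420
|∇h| = √(-0.006588² + 0.006420²) = 0.009199
Seepage velocity v = K·i/n = 0.071 × 0.009199 / 0.35 = 0.001866 m/day = 0.6816 m/yr.

0.68 m/yr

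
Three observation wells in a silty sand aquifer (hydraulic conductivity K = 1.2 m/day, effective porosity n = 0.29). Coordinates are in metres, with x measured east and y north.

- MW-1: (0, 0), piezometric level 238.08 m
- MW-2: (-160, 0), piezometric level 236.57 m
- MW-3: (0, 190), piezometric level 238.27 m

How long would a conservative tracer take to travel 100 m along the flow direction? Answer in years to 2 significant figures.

7.0 years

∂h/∂x = (236.57 − 238.08) / (-160 − 0) = +0.009438
∂h/∂y = (238.27 − 238.08) / (190 − 0) = +0.0010000
|∇h| = √(0.009438² + 0.0010000²) = 0.009491
Seepage velocity v = K·i/n = 1.2 × 0.009491 / 0.29 = 0.03927 m/day.
t = 100 / 0.03927 = 2546 days = 6.97 years.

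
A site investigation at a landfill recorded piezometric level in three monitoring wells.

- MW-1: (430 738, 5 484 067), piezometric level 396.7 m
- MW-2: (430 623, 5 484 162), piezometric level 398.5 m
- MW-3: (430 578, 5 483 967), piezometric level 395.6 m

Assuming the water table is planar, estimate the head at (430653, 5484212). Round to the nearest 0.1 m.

399.2 m

With h = a·x + b·y + c and MW-1 as origin, the differences give:
  (-115)·a + 95·b = +1.8
  (-160)·a + (-100)·b = -1.1
Eliminate b (×(-100) and ×95, subtract): 26700·a = -75.50 → a = ∂h/∂x = -0.002828
Back-substitute: b = ∂h/∂y = +0.01552.
h(430653, 5484212) = 396.7 + (-0.002828)·(-85) + (+0.01552)·(145) = 396.7 +0.240 +2.251 = 399.191 m.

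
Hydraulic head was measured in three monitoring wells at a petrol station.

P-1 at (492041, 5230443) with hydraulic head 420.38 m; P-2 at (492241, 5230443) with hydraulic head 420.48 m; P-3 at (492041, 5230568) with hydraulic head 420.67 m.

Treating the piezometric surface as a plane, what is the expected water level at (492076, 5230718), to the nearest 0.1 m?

∂h/∂x = (420.48 − 420.38) / (492241 − 492041) = +0.0005000
∂h/∂y = (420.67 − 420.38) / (5230568 − 5230443) = +0.002320
h(492076, 5230718) = 420.38 + (+0.0005000)·(35) + (+0.002320)·(275) = 420.38 +0.018 +0.638 = 421.035 m.

421.0 m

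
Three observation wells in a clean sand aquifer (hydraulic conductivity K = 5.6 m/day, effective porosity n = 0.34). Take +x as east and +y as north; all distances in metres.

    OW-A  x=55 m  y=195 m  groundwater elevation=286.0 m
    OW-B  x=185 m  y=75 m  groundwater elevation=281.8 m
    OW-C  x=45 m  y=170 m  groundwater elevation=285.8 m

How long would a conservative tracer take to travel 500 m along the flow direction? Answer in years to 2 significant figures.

With h = a·x + b·y + c and OW-A as origin, the differences give:
  130·a + (-120)·b = -4.2
  (-10)·a + (-25)·b = -0.2
Eliminate b (×(-25) and ×(-120), subtract): -4450·a = 81.00 → a = ∂h/∂x = -0.01820
Back-substitute: b = ∂h/∂y = +0.01528.
|∇h| = √(-0.01820² + 0.01528²) = 0.02376
Seepage velocity v = K·i/n = 5.6 × 0.02376 / 0.34 = 0.3913 m/day.
t = 500 / 0.3913 = 1278 days = 3.5 years.

3.5 years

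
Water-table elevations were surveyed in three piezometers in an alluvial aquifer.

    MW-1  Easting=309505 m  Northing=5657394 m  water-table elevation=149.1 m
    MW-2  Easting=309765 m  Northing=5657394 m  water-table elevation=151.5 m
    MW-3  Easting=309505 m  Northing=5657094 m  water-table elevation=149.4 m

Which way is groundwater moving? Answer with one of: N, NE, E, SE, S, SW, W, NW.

∂h/∂x = (151.5 − 149.1) / (309765 − 309505) = +0.009231
∂h/∂y = (149.4 − 149.1) / (5657094 − 5657394) = -0.001000
Flow = −∇h = (-0.009231 east, +0.001000 north), which points west.

W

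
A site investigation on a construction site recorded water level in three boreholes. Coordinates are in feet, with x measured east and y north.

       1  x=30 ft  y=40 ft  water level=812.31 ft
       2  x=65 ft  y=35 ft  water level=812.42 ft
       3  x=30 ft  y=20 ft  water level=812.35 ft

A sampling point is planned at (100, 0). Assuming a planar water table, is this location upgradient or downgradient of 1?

upgradient

Taking 1 as reference: 2−1 = (35, -5, +0.11); 3−1 = (0, -20, +0.04).
Solve a·Δx + b·Δy = Δh: det = 35·(-20) − 0·(-5) = -700.
∂h/∂x = [(+0.11)·(-20) − (+0.04)·(-5)] / -700 = +0.002857
∂h/∂y = [35·(+0.04) − 0·(+0.11)] / -700 = -0.002000
Head at (100, 0) = 812.31 + (+0.002857)·(70) + (-0.002000)·(-40) = 812.59 ft.
That is higher than the 812.31 ft at 1, so the point is upgradient.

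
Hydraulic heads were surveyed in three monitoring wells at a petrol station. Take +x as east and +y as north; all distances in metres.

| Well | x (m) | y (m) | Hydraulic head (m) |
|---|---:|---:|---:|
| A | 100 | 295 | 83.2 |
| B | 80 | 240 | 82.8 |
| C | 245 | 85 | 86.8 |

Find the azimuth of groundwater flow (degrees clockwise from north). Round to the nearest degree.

Three-point gradient (reference A): Δ to B = (-20, -55, -0.4), Δ to C = (145, -210, +3.6).
∂h/∂x = +0.02316, ∂h/∂y = -0.001150 (det = 12175).
Flow direction (−∇h) has components (-0.02316 E, +0.001150 N).
Azimuth = atan2(E, N) = atan2(-0.02316, +0.001150) = 272.8° ≈ 273°.

273°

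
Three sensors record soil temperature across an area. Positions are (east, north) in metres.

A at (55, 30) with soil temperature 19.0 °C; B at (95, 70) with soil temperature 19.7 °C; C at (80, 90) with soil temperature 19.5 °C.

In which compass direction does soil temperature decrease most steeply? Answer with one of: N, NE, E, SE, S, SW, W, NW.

Differences from A: to B (Δx, Δy, Δh) = (40, 40, +0.7); to C = (25, 60, +0.5).
Determinant of the coordinate differences = 40·60 − 25·40 = 1400.
∂T/∂x = [(+0.7)·60 − (+0.5)·40] / 1400 = +0.01571
∂T/∂y = [40·(+0.5) − 25·(+0.7)] / 1400 = +0.001786
Steepest decrease is along −∇f = (-0.01571 E, -0.001786 N) → west.

W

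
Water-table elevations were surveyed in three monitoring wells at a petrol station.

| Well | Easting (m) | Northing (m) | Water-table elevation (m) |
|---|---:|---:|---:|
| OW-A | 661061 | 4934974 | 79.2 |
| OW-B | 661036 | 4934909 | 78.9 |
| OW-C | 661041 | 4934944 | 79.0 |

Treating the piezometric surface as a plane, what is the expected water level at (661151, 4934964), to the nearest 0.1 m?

79.8 m

Differences from OW-A: to OW-B (Δx, Δy, Δh) = (-25, -65, -0.3); to OW-C = (-20, -30, -0.2).
Determinant of the coordinate differences = (-25)·(-30) − (-20)·(-65) = -550.
∂h/∂x = [(-0.3)·(-30) − (-0.2)·(-65)] / -550 = +0.007273
∂h/∂y = [(-25)·(-0.2) − (-20)·(-0.3)] / -550 = +0.001818
h(661151, 4934964) = 79.2 + (+0.007273)·(90) + (+0.001818)·(-10) = 79.2 +0.655 -0.018 = 79.836 m.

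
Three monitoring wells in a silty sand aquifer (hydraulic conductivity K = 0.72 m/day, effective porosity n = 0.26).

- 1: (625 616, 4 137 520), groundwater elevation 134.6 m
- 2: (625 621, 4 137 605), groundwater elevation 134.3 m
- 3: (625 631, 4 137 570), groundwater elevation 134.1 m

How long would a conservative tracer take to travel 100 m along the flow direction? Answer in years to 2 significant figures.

Taking 1 as reference: 2−1 = (5, 85, -0.3); 3−1 = (15, 50, -0.5).
Solve a·Δx + b·Δy = Δh: det = 5·50 − 15·85 = -1025.
∂h/∂x = [(-0.3)·50 − (-0.5)·85] / -1025 = -0.02683
∂h/∂y = [5·(-0.5) − 15·(-0.3)] / -1025 = -0.001951
|∇h| = √(-0.02683² + -0.001951²) = 0.0269
Seepage velocity v = K·i/n = 0.72 × 0.0269 / 0.26 = 0.07449 m/day.
t = 100 / 0.07449 = 1342 days = 3.67 years.

3.7 years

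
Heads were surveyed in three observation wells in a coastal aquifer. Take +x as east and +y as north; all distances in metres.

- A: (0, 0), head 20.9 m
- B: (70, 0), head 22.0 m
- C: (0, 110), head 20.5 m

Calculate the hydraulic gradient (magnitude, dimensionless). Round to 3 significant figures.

0.0161

∂h/∂x = (22.0 − 20.9) / (70 − 0) = +0.01571
∂h/∂y = (20.5 − 20.9) / (110 − 0) = -0.003636
|∇h| = √(0.01571² + -0.003636²) = 0.01613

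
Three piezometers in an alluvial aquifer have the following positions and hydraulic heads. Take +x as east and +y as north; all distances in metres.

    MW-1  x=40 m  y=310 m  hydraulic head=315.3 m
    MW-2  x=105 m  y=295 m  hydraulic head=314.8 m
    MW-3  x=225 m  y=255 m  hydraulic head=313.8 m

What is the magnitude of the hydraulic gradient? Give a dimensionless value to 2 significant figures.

Differences from MW-1: to MW-2 (Δx, Δy, Δh) = (65, -15, -0.5); to MW-3 = (185, -55, -1.5).
Solve a·Δx + b·Δy = Δh: det = 65·(-55) − 185·(-15) = -800.
∂h/∂x = [(-0.5)·(-55) − (-1.5)·(-15)] / -800 = -0.006250
∂h/∂y = [65·(-1.5) − 185·(-0.5)] / -800 = +0.006250
|∇h| = √(-0.006250² + 0.006250²) = 0.008839

0.0088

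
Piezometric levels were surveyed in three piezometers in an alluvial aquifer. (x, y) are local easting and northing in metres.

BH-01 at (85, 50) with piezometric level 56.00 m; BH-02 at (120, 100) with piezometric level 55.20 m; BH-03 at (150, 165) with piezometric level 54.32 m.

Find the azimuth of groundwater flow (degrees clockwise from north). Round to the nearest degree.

050°

Taking BH-01 as reference: BH-02−BH-01 = (35, 50, -0.80); BH-03−BH-01 = (65, 115, -1.68).
Solve a·Δx + b·Δy = Δh: det = 35·115 − 65·50 = 775.
∂h/∂x = [(-0.80)·115 − (-1.68)·50] / 775 = -0.01032
∂h/∂y = [35·(-1.68) − 65·(-0.80)] / 775 = -0.008774
Flow direction (−∇h) has components (+0.01032 E, +0.008774 N).
Azimuth = atan2(E, N) = atan2(+0.01032, +0.008774) = 49.6° ≈ 050°.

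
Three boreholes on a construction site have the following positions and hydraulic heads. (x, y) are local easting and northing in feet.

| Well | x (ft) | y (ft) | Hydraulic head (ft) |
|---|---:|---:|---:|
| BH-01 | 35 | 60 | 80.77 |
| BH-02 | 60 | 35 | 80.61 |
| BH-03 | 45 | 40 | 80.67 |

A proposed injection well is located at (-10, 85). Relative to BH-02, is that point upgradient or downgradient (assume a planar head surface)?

Differences from BH-01: to BH-02 (Δx, Δy, Δh) = (25, -25, -0.16); to BH-03 = (10, -20, -0.10).
Solve a·Δx + b·Δy = Δh: det = 25·(-20) − 10·(-25) = -250.
∂h/∂x = [(-0.16)·(-20) − (-0.10)·(-25)] / -250 = -0.002800
∂h/∂y = [25·(-0.10) − 10·(-0.16)] / -250 = +0.003600
Head at (-10, 85) = 80.77 + (-0.002800)·(-45) + (+0.003600)·(25) = 80.99 ft.
That is higher than the 80.61 ft at BH-02, so the point is upgradient.

upgradient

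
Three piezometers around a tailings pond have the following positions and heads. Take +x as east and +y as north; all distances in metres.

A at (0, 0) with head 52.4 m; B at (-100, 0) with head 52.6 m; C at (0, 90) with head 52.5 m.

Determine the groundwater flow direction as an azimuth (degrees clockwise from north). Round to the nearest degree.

119°

∂h/∂x = (52.6 − 52.4) / (-100 − 0) = -0.002000
∂h/∂y = (52.5 − 52.4) / (90 − 0) = +0.001111
Flow direction (−∇h) has components (+0.002000 E, -0.001111 N).
Azimuth = atan2(E, N) = atan2(+0.002000, -0.001111) = 119.1° ≈ 119°.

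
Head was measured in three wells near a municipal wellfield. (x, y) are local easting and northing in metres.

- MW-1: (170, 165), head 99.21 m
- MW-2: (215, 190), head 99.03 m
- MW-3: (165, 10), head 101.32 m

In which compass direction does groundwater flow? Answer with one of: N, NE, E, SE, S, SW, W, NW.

N

With h = a·x + b·y + c and MW-1 as origin, the differences give:
  45·a + 25·b = -0.18
  (-5)·a + (-155)·b = +2.11
Eliminate b (×(-155) and ×25, subtract): -6850·a = -24.850 → a = ∂h/∂x = +0.003628
Back-substitute: b = ∂h/∂y = -0.01373.
Flow = −∇h = (-0.003628 east, +0.01373 north), which points north.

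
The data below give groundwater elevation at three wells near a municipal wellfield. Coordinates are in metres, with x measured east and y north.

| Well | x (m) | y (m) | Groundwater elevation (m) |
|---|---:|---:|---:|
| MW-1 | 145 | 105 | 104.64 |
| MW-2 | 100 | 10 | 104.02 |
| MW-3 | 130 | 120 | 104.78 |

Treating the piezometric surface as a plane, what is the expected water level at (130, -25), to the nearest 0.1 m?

103.7 m

Taking MW-1 as reference: MW-2−MW-1 = (-45, -95, -0.62); MW-3−MW-1 = (-15, 15, +0.14).
Solve a·Δx + b·Δy = Δh: det = (-45)·15 − (-15)·(-95) = -2100.
∂h/∂x = [(-0.62)·15 − (+0.14)·(-95)] / -2100 = -0.001905
∂h/∂y = [(-45)·(+0.14) − (-15)·(-0.62)] / -2100 = +0.007429
h(130, -25) = 104.64 + (-0.001905)·(-15) + (+0.007429)·(-130) = 104.64 +0.029 -0.966 = 103.703 m.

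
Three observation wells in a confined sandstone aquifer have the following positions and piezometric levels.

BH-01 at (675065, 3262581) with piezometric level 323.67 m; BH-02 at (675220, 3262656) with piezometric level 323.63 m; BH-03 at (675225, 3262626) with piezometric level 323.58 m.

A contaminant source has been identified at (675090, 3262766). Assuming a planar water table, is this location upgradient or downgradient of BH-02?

Three-point gradient (reference BH-01): Δ to BH-02 = (155, 75, -0.04), Δ to BH-03 = (160, 45, -0.09).
∂h/∂x = -0.0009851, ∂h/∂y = +0.001502 (det = -5025).
Head at (675090, 3262766) = 323.67 + (-0.0009851)·(25) + (+0.001502)·(185) = 323.92 m.
That is higher than the 323.63 m at BH-02, so the point is upgradient.

upgradient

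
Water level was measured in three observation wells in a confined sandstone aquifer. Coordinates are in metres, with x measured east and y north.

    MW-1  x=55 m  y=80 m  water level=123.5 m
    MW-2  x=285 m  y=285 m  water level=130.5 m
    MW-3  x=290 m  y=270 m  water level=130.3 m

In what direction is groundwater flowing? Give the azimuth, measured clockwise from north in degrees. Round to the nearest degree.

218°

With h = a·x + b·y + c and MW-1 as origin, the differences give:
  230·a + 205·b = +7.0
  235·a + 190·b = +6.8
Eliminate b (×190 and ×205, subtract): -4475·a = -64.00 → a = ∂h/∂x = +0.01430
Back-substitute: b = ∂h/∂y = +0.01810.
Flow direction (−∇h) has components (-0.01430 E, -0.01810 N).
Azimuth = atan2(E, N) = atan2(-0.01430, -0.01810) = 218.3° ≈ 218°.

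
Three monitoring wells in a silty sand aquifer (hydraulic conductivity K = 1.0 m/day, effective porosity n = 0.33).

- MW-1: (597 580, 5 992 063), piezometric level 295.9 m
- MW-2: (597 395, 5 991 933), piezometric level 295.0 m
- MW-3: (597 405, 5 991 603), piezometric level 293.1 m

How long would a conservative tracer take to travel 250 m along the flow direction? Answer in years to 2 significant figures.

Differences from MW-1: to MW-2 (Δx, Δy, Δh) = (-185, -130, -0.9); to MW-3 = (-175, -460, -2.8).
Determinant of the coordinate differences = (-185)·(-460) − (-175)·(-130) = 62350.
∂h/∂x = [(-0.9)·(-460) − (-2.8)·(-130)] / 62350 = +0.0008019
∂h/∂y = [(-185)·(-2.8) − (-175)·(-0.9)] / 62350 = +0.005782
|∇h| = √(0.0008019² + 0.005782²) = 0.005837
Seepage velocity v = K·i/n = 1.0 × 0.005837 / 0.33 = 0.01769 m/day.
t = 250 / 0.01769 = 1.413e+04 days = 38.7 years.

39 years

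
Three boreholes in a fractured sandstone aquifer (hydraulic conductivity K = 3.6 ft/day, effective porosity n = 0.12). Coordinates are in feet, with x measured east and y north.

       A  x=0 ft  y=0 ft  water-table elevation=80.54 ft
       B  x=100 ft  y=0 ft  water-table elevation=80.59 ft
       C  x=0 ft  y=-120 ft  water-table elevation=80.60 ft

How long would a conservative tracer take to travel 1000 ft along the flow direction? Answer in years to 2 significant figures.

∂h/∂x = (80.59 − 80.54) / (100 − 0) = +0.0005000
∂h/∂y = (80.60 − 80.54) / (-120 − 0) = -0.0005000
|∇h| = √(0.0005000² + -0.0005000²) = 0.0007071
Seepage velocity v = K·i/n = 3.6 × 0.0007071 / 0.12 = 0.02121 ft/day.
t = 1000 / 0.02121 = 4.715e+04 days = 129 years.

130 years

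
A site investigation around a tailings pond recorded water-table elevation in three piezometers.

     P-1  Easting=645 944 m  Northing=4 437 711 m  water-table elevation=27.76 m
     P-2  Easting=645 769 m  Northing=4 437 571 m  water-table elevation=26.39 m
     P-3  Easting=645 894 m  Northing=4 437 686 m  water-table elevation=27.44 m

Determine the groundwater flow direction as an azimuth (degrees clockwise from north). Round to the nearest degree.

220°

Differences from P-1: to P-2 (Δx, Δy, Δh) = (-175, -140, -1.37); to P-3 = (-50, -25, -0.32).
Solve a·Δx + b·Δy = Δh: det = (-175)·(-25) − (-50)·(-140) = -2625.
∂h/∂x = [(-1.37)·(-25) − (-0.32)·(-140)] / -2625 = +0.004019
∂h/∂y = [(-175)·(-0.32) − (-50)·(-1.37)] / -2625 = +0.004762
Flow direction (−∇h) has components (-0.004019 E, -0.004762 N).
Azimuth = atan2(E, N) = atan2(-0.004019, -0.004762) = 220.2° ≈ 220°.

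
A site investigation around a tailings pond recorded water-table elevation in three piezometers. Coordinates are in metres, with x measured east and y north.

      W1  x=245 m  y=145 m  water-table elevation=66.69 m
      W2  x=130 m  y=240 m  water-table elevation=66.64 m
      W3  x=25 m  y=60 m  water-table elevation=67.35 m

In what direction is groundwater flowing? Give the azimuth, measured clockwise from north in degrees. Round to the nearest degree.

034°

Differences from W1: to W2 (Δx, Δy, Δh) = (-115, 95, -0.05); to W3 = (-220, -85, +0.66).
Determinant of the coordinate differences = (-115)·(-85) − (-220)·95 = 30675.
∂h/∂x = [(-0.05)·(-85) − (+0.66)·95] / 30675 = -0.001905
∂h/∂y = [(-115)·(+0.66) − (-220)·(-0.05)] / 30675 = -0.002833
Flow direction (−∇h) has components (+0.001905 E, +0.002833 N).
Azimuth = atan2(E, N) = atan2(+0.001905, +0.002833) = 33.9° ≈ 034°.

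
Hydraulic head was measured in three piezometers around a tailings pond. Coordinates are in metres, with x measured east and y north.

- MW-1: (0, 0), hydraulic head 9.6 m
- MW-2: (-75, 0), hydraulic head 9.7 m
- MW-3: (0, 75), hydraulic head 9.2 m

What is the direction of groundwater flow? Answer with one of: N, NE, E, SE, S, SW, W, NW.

∂h/∂x = (9.7 − 9.6) / (-75 − 0) = -0.001333
∂h/∂y = (9.2 − 9.6) / (75 − 0) = -0.005333
Flow = −∇h = (+0.001333 east, +0.005333 north), which points north.

N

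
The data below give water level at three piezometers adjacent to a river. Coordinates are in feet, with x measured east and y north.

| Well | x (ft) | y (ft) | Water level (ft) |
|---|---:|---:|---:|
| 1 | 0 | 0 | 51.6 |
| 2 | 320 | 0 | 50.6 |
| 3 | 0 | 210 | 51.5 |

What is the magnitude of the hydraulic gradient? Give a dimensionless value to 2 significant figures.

∂h/∂x = (50.6 − 51.6) / (320 − 0) = -0.003125
∂h/∂y = (51.5 − 51.6) / (210 − 0) = -0.0004762
|∇h| = √(-0.003125² + -0.0004762²) = 0.003161

0.0032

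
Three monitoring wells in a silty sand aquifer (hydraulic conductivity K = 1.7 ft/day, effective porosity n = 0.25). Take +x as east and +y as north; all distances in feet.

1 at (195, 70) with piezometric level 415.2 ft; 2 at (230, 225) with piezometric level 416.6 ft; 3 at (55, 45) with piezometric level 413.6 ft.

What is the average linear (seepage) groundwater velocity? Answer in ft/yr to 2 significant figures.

30 ft/yr

Taking 1 as reference: 2−1 = (35, 155, +1.4); 3−1 = (-140, -25, -1.6).
Determinant of the coordinate differences = 35·(-25) − (-140)·155 = 20825.
∂h/∂x = [(+1.4)·(-25) − (-1.6)·155] / 20825 = +0.01023
∂h/∂y = [35·(-1.6) − (-140)·(+1.4)] / 20825 = +0.006723
|∇h| = √(0.01023² + 0.006723²) = 0.01224
Seepage velocity v = K·i/n = 1.7 × 0.01224 / 0.25 = 0.08323 ft/day = 30.4 ft/yr.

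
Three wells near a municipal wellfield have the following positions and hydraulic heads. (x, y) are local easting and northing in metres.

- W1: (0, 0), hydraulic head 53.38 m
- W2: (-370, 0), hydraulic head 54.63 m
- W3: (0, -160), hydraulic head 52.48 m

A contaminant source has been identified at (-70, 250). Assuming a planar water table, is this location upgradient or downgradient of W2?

∂h/∂x = (54.63 − 53.38) / (-370 − 0) = -0.003378
∂h/∂y = (52.48 − 53.38) / (-160 − 0) = +0.005625
Head at (-70, 250) = 53.38 + (-0.003378)·(-70) + (+0.005625)·(250) = 55.02 m.
That is higher than the 54.63 m at W2, so the point is upgradient.

upgradient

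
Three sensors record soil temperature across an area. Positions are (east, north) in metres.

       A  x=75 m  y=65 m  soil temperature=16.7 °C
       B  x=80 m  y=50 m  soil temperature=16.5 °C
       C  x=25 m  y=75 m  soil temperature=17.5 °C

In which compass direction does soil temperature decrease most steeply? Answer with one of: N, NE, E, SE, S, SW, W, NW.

With T = a·x + b·y + c and A as origin, the differences give:
  5·a + (-15)·b = -0.2
  (-50)·a + 10·b = +0.8
Eliminate b (×10 and ×(-15), subtract): -700·a = 10.00 → a = ∂T/∂x = -0.01429
Back-substitute: b = ∂T/∂y = +0.008571.
Steepest decrease is along −∇f = (+0.01429 E, -0.008571 N) → southeast.

SE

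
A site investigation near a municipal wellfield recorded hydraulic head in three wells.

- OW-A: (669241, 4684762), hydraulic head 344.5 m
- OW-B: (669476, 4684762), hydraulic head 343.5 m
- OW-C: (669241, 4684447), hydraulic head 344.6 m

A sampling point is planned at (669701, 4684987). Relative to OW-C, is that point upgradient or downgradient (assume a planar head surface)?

downgradient

∂h/∂x = (343.5 − 344.5) / (669476 − 669241) = -0.004255
∂h/∂y = (344.6 − 344.5) / (4684447 − 4684762) = -0.0003175
Head at (669701, 4684987) = 344.5 + (-0.004255)·(460) + (-0.0003175)·(225) = 342.47 m.
That is lower than the 344.6 m at OW-C, so the point is downgradient.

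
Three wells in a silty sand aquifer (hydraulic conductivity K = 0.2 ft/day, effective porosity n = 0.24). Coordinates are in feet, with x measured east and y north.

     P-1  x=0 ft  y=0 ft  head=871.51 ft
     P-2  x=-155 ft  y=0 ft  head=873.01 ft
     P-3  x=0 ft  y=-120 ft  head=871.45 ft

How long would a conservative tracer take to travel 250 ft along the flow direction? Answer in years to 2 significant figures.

85 years

∂h/∂x = (873.01 − 871.51) / (-155 − 0) = -0.009677
∂h/∂y = (871.45 − 871.51) / (-120 − 0) = +0.0005000
|∇h| = √(-0.009677² + 0.0005000²) = 0.00969
Seepage velocity v = K·i/n = 0.2 × 0.00969 / 0.24 = 0.008075 ft/day.
t = 250 / 0.008075 = 3.096e+04 days = 84.8 years.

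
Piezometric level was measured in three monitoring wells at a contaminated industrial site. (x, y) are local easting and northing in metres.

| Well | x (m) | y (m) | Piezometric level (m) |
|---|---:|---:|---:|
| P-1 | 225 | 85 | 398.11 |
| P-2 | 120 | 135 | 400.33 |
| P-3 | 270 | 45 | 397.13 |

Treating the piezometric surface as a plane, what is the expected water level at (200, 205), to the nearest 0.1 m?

Taking P-1 as reference: P-2−P-1 = (-105, 50, +2.22); P-3−P-1 = (45, -40, -0.98).
Solve a·Δx + b·Δy = Δh: det = (-105)·(-40) − 45·50 = 1950.
∂h/∂x = [(+2.22)·(-40) − (-0.98)·50] / 1950 = -0.02041
∂h/∂y = [(-105)·(-0.98) − 45·(+2.22)] / 1950 = +0.001538
h(200, 205) = 398.11 + (-0.02041)·(-25) + (+0.001538)·(120) = 398.11 +0.510 +0.185 = 398.805 m.

398.8 m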